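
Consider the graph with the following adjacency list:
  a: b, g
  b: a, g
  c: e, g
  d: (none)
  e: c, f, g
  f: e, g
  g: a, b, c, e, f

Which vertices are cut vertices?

g

Removing g increases the component count from 2 to 3, so g is a cut vertex.
By contrast removing b leaves 2 components; it is not a cut vertex. No other vertex is a cut vertex either.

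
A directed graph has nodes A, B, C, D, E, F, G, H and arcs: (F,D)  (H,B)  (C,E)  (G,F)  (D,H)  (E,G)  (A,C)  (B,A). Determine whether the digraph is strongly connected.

Yes

From G we can reach every vertex (A, B, C, D, E, F, G, H), and every vertex can reach G (A, B, C, D, E, F, G, H). So the whole graph is one strongly connected component.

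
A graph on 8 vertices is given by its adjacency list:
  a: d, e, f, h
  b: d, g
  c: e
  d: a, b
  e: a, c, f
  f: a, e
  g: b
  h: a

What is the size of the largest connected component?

8

Starting from a we can reach a, b, c, d, e, f, g, h. That is one component of size 8.
The largest has 8 vertices.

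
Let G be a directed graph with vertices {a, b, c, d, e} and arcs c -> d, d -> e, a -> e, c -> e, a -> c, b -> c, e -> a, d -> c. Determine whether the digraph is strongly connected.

No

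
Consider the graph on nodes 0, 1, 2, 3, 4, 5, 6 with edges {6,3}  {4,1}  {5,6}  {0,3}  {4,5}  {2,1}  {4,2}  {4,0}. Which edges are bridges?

The edges on the cycle 4-2-1-4 are not bridges since each lies on that cycle.
Every edge lies on some cycle, so there are no bridges.

none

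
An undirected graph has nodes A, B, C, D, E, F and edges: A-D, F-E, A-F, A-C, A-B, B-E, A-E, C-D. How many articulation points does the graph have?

1

Removing A increases the component count from 1 to 2, so A is a cut vertex.
By contrast removing F leaves 1 component; it is not a cut vertex. No other vertex is a cut vertex either.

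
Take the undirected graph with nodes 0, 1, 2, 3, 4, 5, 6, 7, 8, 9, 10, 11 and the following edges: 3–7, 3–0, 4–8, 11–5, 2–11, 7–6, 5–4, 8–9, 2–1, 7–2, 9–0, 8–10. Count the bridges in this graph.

3

The edges on the cycle 3-7-2-11-5-4-8-9-0-3 are not bridges since each lies on that cycle.
But removing 7–6 disconnects 7 from 6; removing 1–2 disconnects 1 from 2; removing 10–8 disconnects 10 from 8 — these are bridges.
That makes 3 bridges.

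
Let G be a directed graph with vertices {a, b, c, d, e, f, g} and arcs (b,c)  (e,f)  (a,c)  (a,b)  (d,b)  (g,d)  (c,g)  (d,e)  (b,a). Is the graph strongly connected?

No

There is no directed path from f to g, so the graph is not strongly connected.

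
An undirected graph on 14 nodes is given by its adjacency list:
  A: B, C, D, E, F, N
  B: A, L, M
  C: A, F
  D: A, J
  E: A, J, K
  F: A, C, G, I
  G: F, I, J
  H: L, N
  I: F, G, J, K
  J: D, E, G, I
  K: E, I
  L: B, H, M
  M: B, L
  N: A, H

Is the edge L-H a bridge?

After removing L-H, the path L-B-A-N-H still connects them, so the edge is not a bridge.

No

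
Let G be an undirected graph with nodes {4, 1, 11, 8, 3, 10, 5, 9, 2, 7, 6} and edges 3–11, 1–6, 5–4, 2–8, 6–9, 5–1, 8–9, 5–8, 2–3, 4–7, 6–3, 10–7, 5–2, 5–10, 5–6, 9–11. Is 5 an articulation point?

Yes

Deleting 5 raises the number of components from 1 to 2, so 5 is a cut vertex.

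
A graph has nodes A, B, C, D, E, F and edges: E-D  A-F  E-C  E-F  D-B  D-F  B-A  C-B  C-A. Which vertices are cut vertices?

none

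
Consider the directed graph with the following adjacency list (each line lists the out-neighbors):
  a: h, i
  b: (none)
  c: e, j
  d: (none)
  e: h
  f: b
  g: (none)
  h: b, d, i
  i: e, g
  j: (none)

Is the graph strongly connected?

No

There is no directed path from a to j, so the graph is not strongly connected.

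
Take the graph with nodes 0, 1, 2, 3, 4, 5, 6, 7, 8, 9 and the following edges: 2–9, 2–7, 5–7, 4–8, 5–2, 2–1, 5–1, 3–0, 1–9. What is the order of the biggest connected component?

6 is isolated — a component by itself.
Starting from 4 we can reach 4, 8. That is one component of size 2.
Starting from 0 we can reach 0, 3. That is one component of size 2.
Starting from 1 we can reach 1, 2, 5, 7, 9. That is one component of size 5.
The largest has 5 vertices.

5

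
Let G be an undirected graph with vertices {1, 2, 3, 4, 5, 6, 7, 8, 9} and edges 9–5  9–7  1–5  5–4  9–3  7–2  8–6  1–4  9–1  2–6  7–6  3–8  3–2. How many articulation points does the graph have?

1

Removing 9 increases the component count from 1 to 2, so 9 is a cut vertex.
By contrast removing 2 leaves 1 component; it is not a cut vertex. No other vertex is a cut vertex either.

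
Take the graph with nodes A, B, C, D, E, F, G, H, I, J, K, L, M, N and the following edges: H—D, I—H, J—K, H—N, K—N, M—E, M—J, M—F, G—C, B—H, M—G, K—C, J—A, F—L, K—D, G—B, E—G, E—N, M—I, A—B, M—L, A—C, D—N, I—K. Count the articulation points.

Removing M increases the component count from 1 to 2, so M is a cut vertex.
By contrast removing K leaves 1 component; it is not a cut vertex. No other vertex is a cut vertex either.

1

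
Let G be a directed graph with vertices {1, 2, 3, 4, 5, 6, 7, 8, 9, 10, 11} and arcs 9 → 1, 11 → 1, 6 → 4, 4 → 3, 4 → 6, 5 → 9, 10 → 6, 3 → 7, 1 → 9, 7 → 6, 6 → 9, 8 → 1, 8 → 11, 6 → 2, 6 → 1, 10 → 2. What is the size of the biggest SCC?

{3, 4, 6, 7} are all mutually reachable — one SCC of size 4.
{1, 9} are all mutually reachable — one SCC of size 2.
{11} is an SCC by itself.
{8} is an SCC by itself.
{10} is an SCC by itself.
(and 2 more singleton SCCs)
The largest has 4 vertices.

4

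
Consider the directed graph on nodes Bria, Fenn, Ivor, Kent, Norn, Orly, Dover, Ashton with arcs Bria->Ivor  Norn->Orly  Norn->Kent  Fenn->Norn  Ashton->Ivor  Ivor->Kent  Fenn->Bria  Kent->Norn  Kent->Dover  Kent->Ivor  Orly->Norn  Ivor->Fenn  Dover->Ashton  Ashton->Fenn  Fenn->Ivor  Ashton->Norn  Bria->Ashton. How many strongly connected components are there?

{Bria, Fenn, Ivor, Kent, Norn, Orly, Dover, Ashton} are all mutually reachable — one SCC of size 8.
That gives 1 strongly connected component.

1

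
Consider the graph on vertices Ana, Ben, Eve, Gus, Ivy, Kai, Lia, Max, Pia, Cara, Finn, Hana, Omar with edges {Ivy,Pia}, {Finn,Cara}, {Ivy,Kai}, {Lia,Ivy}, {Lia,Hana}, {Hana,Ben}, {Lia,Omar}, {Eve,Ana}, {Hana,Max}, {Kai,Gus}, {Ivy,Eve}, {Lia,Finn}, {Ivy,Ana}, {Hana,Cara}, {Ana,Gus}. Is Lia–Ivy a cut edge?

Yes

Removing Lia–Ivy leaves no path between Lia and Ivy: the component count goes from 1 to 2. So it is a bridge.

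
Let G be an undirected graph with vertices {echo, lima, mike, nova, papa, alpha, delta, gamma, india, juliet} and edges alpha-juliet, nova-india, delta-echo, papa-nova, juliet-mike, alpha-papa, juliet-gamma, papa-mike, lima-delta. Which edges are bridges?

delta-echo, delta-lima, gamma-juliet, india-nova, nova-papa

The edges on the cycle alpha-papa-mike-juliet-alpha are not bridges since each lies on that cycle.
But removing gamma-juliet disconnects gamma from juliet; removing papa-nova disconnects papa from nova; removing delta-echo disconnects delta from echo; removing delta-lima disconnects delta from lima — these are bridges.
In total 5 edges are bridges.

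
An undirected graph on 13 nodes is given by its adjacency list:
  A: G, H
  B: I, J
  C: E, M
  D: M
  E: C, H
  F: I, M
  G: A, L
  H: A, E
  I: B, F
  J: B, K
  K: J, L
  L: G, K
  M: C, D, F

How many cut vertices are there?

1

Removing M increases the component count from 1 to 2, so M is a cut vertex.
By contrast removing E leaves 1 component; it is not a cut vertex. No other vertex is a cut vertex either.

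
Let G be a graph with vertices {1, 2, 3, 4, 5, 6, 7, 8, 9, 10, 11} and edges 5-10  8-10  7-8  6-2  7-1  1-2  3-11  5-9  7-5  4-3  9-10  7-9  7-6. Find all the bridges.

11-3, 3-4

The edges on the cycle 7-8-10-9-7 are not bridges since each lies on that cycle.
But removing 4-3 disconnects 4 from 3; removing 3-11 disconnects 3 from 11 — these are bridges.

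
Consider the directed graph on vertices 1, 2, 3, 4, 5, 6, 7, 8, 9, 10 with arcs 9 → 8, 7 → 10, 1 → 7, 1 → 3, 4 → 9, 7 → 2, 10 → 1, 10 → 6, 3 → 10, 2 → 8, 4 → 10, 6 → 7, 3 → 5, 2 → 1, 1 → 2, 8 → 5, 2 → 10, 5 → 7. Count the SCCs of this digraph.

{1, 2, 3, 5, 6, 7, 8, 10} are all mutually reachable — one SCC of size 8.
{9} is an SCC by itself.
{4} is an SCC by itself.
That gives 3 strongly connected components.

3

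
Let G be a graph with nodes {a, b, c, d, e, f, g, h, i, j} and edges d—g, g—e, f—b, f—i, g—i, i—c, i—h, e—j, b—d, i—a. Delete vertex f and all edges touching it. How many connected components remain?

1

With f gone, the remaining components are: {a, b, c, d, e, g, h, i, j}.
That is 1 component.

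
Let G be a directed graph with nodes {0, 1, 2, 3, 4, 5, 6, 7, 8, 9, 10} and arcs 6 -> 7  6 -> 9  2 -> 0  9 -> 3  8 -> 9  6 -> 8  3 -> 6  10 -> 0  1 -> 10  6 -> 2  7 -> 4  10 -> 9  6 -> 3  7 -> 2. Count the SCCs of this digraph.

{3, 6, 8, 9} are all mutually reachable — one SCC of size 4.
{1} is an SCC by itself.
{4} is an SCC by itself.
{0} is an SCC by itself.
{7} is an SCC by itself.
(and 3 more singleton SCCs)
That gives 8 strongly connected components.

8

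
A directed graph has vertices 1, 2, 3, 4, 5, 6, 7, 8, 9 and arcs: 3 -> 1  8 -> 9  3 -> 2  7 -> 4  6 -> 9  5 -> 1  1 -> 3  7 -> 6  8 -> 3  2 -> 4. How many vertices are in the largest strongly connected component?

{1, 3} are all mutually reachable — one SCC of size 2.
{6} is an SCC by itself.
{4} is an SCC by itself.
{9} is an SCC by itself.
{8} is an SCC by itself.
(and 3 more singleton SCCs)
The largest has 2 vertices.

2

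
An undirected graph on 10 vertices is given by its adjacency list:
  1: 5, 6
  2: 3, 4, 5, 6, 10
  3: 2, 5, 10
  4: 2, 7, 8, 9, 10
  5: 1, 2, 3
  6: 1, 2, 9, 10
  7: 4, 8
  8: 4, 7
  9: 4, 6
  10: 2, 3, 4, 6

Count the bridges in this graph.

0

The edges on the cycle 6-2-10-3-5-1-6 are not bridges since each lies on that cycle.
Every edge lies on some cycle, so there are no bridges.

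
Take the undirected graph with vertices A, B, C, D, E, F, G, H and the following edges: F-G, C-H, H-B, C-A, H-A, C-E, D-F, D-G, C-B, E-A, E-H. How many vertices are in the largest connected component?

Starting from D we can reach D, F, G. That is one component of size 3.
Starting from A we can reach A, B, C, E, H. That is one component of size 5.
The largest has 5 vertices.

5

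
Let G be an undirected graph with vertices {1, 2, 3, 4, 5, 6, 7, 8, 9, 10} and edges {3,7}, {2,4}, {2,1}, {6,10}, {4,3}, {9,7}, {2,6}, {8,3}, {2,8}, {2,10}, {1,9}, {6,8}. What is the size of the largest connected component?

5 is isolated — a component by itself.
Starting from 1 we can reach 1, 2, 3, 4, 6, 7, 8, 9, 10. That is one component of size 9.
The largest has 9 vertices.

9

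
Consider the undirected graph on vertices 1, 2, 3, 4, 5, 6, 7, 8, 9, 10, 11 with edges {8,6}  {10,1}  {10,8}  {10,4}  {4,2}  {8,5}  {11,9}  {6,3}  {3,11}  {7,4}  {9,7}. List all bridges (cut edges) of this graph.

The edges on the cycle 10-8-6-3-11-9-7-4-10 are not bridges since each lies on that cycle.
But removing 8—5 disconnects 8 from 5; removing 2—4 disconnects 2 from 4; removing 10—1 disconnects 10 from 1 — these are bridges.

1-10, 2-4, 5-8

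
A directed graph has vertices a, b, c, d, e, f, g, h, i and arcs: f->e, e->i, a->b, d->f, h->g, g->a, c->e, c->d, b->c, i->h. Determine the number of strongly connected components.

1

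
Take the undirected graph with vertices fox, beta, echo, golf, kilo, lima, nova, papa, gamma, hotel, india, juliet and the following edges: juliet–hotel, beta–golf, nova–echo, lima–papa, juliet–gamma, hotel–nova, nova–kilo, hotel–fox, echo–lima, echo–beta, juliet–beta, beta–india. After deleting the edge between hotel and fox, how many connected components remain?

Before removal there is 1 component.
hotel–fox is a bridge — removing it separates hotel's side from fox's side.
After removal: 2 components.

2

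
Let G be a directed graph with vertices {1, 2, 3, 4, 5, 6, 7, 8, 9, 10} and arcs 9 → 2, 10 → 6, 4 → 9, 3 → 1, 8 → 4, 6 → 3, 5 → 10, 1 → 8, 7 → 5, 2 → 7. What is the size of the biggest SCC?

{1, 2, 3, 4, 5, 6, 7, 8, 9, 10} are all mutually reachable — one SCC of size 10.
The largest has 10 vertices.

10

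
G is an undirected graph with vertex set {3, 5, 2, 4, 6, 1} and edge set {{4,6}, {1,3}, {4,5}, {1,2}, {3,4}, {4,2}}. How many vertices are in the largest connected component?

Starting from 1 we can reach 1, 2, 3, 4, 5, 6. That is one component of size 6.
The largest has 6 vertices.

6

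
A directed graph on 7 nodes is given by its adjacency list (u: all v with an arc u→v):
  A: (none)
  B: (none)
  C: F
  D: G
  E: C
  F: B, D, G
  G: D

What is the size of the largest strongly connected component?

{D, G} are all mutually reachable — one SCC of size 2.
{E} is an SCC by itself.
{B} is an SCC by itself.
{F} is an SCC by itself.
{C} is an SCC by itself.
(and 1 more singleton SCC)
The largest has 2 vertices.

2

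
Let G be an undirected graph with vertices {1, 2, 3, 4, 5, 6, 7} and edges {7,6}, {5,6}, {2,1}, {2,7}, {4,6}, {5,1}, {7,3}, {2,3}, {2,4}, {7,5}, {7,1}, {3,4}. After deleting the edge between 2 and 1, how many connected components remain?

2 and 1 are still connected via 2-7-1, so the component count stays at 1.

1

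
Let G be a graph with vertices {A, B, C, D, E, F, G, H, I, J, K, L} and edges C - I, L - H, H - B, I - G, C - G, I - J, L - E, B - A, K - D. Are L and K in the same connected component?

The component containing L is {A, B, E, H, L}, and K is not in it.

No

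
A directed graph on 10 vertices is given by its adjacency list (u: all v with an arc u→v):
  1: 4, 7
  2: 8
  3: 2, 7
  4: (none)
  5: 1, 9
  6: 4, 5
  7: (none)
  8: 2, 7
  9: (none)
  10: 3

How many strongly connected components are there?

{2, 8} are all mutually reachable — one SCC of size 2.
{7} is an SCC by itself.
{1} is an SCC by itself.
{4} is an SCC by itself.
{3} is an SCC by itself.
(and 4 more singleton SCCs)
That gives 9 strongly connected components.

9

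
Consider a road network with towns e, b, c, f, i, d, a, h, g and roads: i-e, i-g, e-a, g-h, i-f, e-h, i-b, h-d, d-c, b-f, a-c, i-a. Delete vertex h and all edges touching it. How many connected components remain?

1

With h gone, the remaining components are: {a, b, c, d, e, f, g, i}.
That is 1 component.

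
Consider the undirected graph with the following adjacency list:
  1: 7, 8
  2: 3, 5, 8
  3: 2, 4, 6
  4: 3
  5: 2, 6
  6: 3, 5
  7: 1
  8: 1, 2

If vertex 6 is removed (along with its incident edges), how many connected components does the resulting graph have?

With 6 gone, the remaining components are: {1, 2, 3, 4, 5, 7, 8}.
That is 1 component.

1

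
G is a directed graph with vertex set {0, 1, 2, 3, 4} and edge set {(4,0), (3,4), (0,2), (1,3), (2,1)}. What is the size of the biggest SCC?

{0, 1, 2, 3, 4} are all mutually reachable — one SCC of size 5.
The largest has 5 vertices.

5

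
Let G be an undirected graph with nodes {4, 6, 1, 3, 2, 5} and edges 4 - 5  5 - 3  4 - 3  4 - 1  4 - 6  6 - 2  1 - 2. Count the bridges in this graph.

The edges on the cycle 4-5-3-4 are not bridges since each lies on that cycle.
Every edge lies on some cycle, so there are no bridges.

0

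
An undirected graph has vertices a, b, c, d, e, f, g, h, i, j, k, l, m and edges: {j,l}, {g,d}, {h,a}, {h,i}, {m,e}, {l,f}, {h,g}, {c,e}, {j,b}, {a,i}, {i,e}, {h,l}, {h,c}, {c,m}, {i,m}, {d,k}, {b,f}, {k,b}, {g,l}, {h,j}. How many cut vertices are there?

Removing h increases the component count from 1 to 2, so h is a cut vertex.
By contrast removing i leaves 1 component; it is not a cut vertex. No other vertex is a cut vertex either.

1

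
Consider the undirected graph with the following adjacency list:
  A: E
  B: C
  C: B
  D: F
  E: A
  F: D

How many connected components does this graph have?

3

Starting from A we can reach A, E. That is one component of size 2.
Starting from D we can reach D, F. That is one component of size 2.
Starting from B we can reach B, C. That is one component of size 2.
Total: 3 components.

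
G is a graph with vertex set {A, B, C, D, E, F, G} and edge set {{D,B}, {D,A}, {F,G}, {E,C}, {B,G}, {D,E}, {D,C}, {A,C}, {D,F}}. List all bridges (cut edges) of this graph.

none

The edges on the cycle D-F-G-B-D are not bridges since each lies on that cycle.
Every edge lies on some cycle, so there are no bridges.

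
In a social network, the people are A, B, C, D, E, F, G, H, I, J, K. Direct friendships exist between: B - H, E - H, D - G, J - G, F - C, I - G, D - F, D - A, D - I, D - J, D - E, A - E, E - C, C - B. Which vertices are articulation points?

Removing D increases the component count from 2 to 3, so D is a cut vertex.
By contrast removing B leaves 2 components; it is not a cut vertex. No other vertex is a cut vertex either.

D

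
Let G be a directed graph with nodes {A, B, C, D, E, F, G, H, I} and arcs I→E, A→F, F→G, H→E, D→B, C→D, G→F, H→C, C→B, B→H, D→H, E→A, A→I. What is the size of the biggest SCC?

{B, C, D, H} are all mutually reachable — one SCC of size 4.
{A, E, I} are all mutually reachable — one SCC of size 3.
{F, G} are all mutually reachable — one SCC of size 2.
The largest has 4 vertices.

4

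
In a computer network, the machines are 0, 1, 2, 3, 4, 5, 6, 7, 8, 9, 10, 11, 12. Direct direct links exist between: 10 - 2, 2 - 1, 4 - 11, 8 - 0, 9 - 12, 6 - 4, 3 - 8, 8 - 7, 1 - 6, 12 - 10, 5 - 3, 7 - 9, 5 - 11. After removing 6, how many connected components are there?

With 6 gone, the remaining components are: {0, 1, 2, 3, 4, 5, 7, 8, 9, 10, 11, 12}.
That is 1 component.

1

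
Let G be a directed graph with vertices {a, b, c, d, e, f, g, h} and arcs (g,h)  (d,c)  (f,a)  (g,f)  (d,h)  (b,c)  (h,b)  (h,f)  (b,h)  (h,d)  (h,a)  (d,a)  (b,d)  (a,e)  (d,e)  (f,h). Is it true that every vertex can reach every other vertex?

No

There is no directed path from f to g, so the graph is not strongly connected.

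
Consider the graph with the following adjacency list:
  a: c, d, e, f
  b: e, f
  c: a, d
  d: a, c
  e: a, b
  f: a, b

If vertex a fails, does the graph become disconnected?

Yes

Deleting a raises the number of components from 1 to 2, so a is a cut vertex.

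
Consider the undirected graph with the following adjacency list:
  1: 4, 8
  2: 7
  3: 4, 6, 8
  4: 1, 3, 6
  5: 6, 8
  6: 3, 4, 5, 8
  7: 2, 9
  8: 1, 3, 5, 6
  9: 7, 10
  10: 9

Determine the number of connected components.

Starting from 2 we can reach 2, 7, 9, 10. That is one component of size 4.
Starting from 1 we can reach 1, 3, 4, 5, 6, 8. That is one component of size 6.
Total: 2 components.

2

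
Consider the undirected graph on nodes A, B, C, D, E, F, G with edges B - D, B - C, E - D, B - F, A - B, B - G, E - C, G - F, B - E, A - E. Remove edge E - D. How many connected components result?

1

E and D are still connected via E-B-D, so the component count stays at 1.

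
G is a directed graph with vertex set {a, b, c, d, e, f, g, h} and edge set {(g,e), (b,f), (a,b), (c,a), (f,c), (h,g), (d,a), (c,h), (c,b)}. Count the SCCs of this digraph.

{a, b, c, f} are all mutually reachable — one SCC of size 4.
{d} is an SCC by itself.
{e} is an SCC by itself.
{g} is an SCC by itself.
{h} is an SCC by itself.
That gives 5 strongly connected components.

5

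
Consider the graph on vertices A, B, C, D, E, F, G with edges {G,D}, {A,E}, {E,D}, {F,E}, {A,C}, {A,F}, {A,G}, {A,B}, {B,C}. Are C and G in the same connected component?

Yes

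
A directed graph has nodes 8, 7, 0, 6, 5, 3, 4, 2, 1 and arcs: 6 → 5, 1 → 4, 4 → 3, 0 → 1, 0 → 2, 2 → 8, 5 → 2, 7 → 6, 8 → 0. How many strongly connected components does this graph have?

{0, 2, 8} are all mutually reachable — one SCC of size 3.
{5} is an SCC by itself.
{6} is an SCC by itself.
{3} is an SCC by itself.
{1} is an SCC by itself.
(and 2 more singleton SCCs)
That gives 7 strongly connected components.

7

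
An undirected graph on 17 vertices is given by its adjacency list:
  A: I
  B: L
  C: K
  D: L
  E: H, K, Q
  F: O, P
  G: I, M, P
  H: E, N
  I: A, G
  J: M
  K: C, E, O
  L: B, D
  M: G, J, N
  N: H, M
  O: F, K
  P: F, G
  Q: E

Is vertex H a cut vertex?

No

Deleting H leaves 2 components (was 2), so H is not a cut vertex.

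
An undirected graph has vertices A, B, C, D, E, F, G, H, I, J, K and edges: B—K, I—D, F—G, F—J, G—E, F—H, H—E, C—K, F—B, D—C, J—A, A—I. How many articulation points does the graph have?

1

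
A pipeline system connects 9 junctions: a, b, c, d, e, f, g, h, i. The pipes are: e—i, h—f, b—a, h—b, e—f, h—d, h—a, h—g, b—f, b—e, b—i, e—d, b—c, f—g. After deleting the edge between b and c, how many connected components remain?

2

Before removal there is 1 component.
b—c is a bridge — removing it separates b's side from c's side.
After removal: 2 components.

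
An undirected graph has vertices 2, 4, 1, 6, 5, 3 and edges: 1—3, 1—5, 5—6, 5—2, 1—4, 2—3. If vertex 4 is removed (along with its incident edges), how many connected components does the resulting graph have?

1

With 4 gone, the remaining components are: {1, 2, 3, 5, 6}.
That is 1 component.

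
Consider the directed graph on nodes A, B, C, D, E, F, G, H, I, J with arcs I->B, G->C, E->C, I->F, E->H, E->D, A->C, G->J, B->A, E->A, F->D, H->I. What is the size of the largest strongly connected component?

1

{J} is an SCC by itself.
{E} is an SCC by itself.
{F} is an SCC by itself.
{D} is an SCC by itself.
{C} is an SCC by itself.
(and 5 more singleton SCCs)
The largest has 1 vertex.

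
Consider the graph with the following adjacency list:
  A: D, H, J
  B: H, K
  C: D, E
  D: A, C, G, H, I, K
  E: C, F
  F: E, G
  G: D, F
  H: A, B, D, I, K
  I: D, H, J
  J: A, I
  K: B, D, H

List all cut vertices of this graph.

Removing D increases the component count from 1 to 2, so D is a cut vertex.
By contrast removing F leaves 1 component; it is not a cut vertex. No other vertex is a cut vertex either.

D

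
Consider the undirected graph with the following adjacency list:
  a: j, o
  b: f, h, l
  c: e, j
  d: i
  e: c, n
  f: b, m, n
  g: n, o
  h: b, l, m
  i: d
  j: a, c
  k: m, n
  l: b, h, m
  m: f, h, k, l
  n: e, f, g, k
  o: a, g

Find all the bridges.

The edges on the cycle n-e-c-j-a-o-g-n are not bridges since each lies on that cycle.
But removing d-i disconnects d from i — this is a bridge.

d-i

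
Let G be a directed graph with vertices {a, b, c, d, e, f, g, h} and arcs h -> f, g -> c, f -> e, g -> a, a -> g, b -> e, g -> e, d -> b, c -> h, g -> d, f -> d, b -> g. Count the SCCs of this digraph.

2

{a, b, c, d, f, g, h} are all mutually reachable — one SCC of size 7.
{e} is an SCC by itself.
That gives 2 strongly connected components.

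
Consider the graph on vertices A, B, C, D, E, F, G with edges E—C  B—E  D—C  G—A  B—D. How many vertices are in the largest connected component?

F is isolated — a component by itself.
Starting from A we can reach A, G. That is one component of size 2.
Starting from B we can reach B, C, D, E. That is one component of size 4.
The largest has 4 vertices.

4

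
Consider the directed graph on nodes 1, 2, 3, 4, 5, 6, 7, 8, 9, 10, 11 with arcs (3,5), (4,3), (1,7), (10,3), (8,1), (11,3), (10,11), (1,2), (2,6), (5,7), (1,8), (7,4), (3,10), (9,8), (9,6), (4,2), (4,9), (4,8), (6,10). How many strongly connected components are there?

1

{1, 2, 3, 4, 5, 6, 7, 8, 9, 10, 11} are all mutually reachable — one SCC of size 11.
That gives 1 strongly connected component.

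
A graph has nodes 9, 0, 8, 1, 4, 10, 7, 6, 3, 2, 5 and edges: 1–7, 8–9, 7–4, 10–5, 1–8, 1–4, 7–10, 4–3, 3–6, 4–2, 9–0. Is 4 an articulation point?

Deleting 4 raises the number of components from 1 to 3, so 4 is a cut vertex.

Yes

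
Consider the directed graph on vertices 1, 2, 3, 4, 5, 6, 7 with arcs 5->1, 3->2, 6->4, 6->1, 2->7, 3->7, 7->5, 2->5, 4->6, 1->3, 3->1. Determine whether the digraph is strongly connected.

There is no directed path from 2 to 4, so the graph is not strongly connected.

No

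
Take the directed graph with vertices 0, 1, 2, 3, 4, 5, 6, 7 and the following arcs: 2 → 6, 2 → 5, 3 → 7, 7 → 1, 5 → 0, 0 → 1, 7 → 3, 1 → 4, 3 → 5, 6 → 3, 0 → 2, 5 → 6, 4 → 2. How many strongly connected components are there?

1

{0, 1, 2, 3, 4, 5, 6, 7} are all mutually reachable — one SCC of size 8.
That gives 1 strongly connected component.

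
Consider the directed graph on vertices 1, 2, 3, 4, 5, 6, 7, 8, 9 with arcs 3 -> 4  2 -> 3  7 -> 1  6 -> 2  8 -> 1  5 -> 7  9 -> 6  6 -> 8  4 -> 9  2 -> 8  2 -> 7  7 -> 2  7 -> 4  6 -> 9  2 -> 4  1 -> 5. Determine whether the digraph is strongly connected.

From 3 we can reach every vertex (1, 2, 3, 4, 5, 6, 7, 8, 9), and every vertex can reach 3 (1, 2, 3, 4, 5, 6, 7, 8, 9). So the whole graph is one strongly connected component.

Yes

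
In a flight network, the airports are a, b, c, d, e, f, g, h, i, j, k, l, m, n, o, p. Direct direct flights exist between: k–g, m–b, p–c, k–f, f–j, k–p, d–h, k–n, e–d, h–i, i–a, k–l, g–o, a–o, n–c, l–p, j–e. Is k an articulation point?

Deleting k raises the number of components from 2 to 3, so k is a cut vertex.

Yes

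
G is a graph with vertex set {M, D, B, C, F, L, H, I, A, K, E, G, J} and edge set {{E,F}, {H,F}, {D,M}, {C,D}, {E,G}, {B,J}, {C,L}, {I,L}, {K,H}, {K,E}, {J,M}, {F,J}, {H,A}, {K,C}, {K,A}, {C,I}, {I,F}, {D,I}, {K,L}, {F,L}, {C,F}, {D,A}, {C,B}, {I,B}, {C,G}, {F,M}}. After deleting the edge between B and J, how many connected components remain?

1

B and J are still connected via B-C-F-J, so the component count stays at 1.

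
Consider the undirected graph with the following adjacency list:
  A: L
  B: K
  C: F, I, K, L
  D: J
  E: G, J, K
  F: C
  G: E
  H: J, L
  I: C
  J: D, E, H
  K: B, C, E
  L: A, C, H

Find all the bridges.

A-L, B-K, C-F, C-I, D-J, E-G

The edges on the cycle C-K-E-J-H-L-C are not bridges since each lies on that cycle.
But removing A-L disconnects A from L; removing E-G disconnects E from G; removing D-J disconnects D from J; removing B-K disconnects B from K — these are bridges.
In total 6 edges are bridges.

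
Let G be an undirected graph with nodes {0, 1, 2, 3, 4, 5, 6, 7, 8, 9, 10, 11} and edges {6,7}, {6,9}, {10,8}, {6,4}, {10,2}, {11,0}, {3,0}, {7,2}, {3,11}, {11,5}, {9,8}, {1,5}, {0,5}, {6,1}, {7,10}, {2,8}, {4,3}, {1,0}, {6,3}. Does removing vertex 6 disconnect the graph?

Deleting 6 raises the number of components from 1 to 2, so 6 is a cut vertex.

Yes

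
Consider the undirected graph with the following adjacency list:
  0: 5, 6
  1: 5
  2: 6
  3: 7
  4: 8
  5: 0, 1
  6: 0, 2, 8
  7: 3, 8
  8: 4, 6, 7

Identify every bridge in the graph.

0-5, 0-6, 1-5, 2-6, 3-7, 4-8, 6-8, 7-8

removing 0-6 disconnects 0 from 6; removing 0-5 disconnects 0 from 5; removing 8-4 disconnects 8 from 4; removing 2-6 disconnects 2 from 6 — these are bridges.
In total 8 edges are bridges.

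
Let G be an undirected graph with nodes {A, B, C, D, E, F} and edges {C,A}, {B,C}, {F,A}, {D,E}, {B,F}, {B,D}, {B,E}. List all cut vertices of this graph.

B

Removing B increases the component count from 1 to 2, so B is a cut vertex.
By contrast removing C leaves 1 component; it is not a cut vertex. No other vertex is a cut vertex either.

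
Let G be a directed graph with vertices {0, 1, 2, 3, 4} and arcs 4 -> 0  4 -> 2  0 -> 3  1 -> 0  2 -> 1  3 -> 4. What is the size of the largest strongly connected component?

5

{0, 1, 2, 3, 4} are all mutually reachable — one SCC of size 5.
The largest has 5 vertices.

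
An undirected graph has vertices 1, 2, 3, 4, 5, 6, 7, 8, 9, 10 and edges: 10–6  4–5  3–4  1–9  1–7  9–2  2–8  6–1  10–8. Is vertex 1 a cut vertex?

Deleting 1 raises the number of components from 2 to 3, so 1 is a cut vertex.

Yes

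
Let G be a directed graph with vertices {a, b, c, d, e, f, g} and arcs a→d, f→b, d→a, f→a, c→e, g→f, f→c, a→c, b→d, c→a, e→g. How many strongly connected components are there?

1

{a, b, c, d, e, f, g} are all mutually reachable — one SCC of size 7.
That gives 1 strongly connected component.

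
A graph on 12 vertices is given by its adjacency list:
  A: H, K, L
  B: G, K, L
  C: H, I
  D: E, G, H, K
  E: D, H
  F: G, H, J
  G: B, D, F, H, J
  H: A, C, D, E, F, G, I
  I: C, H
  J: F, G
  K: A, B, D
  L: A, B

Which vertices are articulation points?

H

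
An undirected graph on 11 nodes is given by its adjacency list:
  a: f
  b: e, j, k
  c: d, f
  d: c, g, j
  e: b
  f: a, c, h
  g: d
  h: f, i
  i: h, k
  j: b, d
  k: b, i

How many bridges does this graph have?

3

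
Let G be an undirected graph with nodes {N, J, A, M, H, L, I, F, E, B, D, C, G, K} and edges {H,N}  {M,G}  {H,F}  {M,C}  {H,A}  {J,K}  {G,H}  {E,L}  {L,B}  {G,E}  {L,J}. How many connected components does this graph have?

3

D is isolated — a component by itself.
I is isolated — a component by itself.
Starting from A we can reach A, B, C, E, F, G, H, J, K, L, M, N. That is one component of size 12.
Total: 3 components.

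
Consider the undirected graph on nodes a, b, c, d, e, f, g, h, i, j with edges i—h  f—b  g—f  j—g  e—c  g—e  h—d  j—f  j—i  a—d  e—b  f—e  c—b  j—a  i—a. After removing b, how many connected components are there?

With b gone, the remaining components are: {a, c, d, e, f, g, h, i, j}.
That is 1 component.

1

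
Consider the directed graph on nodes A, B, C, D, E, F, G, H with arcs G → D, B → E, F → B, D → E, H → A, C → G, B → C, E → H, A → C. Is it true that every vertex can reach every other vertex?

No

There is no directed path from H to B, so the graph is not strongly connected.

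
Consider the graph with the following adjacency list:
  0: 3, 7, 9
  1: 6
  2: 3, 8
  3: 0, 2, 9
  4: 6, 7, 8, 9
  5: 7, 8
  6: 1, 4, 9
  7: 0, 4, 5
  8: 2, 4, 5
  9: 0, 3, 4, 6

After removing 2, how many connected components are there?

With 2 gone, the remaining components are: {0, 1, 3, 4, 5, 6, 7, 8, 9}.
That is 1 component.

1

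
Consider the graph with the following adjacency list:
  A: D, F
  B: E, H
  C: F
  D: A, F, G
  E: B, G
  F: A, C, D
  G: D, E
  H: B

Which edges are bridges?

B-E, B-H, C-F, D-G, E-G

The edges on the cycle A-F-D-A are not bridges since each lies on that cycle.
But removing G-E disconnects G from E; removing F-C disconnects F from C; removing D-G disconnects D from G; removing E-B disconnects E from B — these are bridges.
In total 5 edges are bridges.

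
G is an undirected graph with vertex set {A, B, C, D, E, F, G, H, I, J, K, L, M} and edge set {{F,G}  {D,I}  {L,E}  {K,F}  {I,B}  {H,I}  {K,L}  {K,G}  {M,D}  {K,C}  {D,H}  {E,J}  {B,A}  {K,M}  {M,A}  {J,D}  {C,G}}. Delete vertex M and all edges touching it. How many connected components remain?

1

With M gone, the remaining components are: {A, B, C, D, E, F, G, H, I, J, K, L}.
That is 1 component.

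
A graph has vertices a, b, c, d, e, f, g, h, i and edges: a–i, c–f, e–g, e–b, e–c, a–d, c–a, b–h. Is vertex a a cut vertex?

Yes

Deleting a raises the number of components from 1 to 3, so a is a cut vertex.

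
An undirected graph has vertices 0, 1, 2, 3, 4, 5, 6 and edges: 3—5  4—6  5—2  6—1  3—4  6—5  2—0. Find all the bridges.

0-2, 1-6, 2-5

The edges on the cycle 3-4-6-5-3 are not bridges since each lies on that cycle.
But removing 5—2 disconnects 5 from 2; removing 2—0 disconnects 2 from 0; removing 6—1 disconnects 6 from 1 — these are bridges.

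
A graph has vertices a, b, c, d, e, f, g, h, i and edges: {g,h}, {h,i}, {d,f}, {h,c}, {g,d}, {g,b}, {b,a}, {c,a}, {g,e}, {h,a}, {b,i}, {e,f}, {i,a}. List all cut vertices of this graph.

g

Removing g increases the component count from 1 to 2, so g is a cut vertex.
By contrast removing b leaves 1 component; it is not a cut vertex. No other vertex is a cut vertex either.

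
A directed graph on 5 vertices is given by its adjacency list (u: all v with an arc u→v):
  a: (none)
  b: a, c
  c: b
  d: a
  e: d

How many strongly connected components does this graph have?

4

{b, c} are all mutually reachable — one SCC of size 2.
{e} is an SCC by itself.
{a} is an SCC by itself.
{d} is an SCC by itself.
That gives 4 strongly connected components.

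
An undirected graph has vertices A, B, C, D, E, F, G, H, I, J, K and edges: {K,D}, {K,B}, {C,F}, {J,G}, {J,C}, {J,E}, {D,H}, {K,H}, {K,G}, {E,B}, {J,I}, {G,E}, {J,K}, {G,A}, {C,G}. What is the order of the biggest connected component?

11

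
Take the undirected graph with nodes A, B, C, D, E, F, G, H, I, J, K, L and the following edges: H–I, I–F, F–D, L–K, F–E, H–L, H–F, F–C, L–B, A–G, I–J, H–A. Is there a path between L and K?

Yes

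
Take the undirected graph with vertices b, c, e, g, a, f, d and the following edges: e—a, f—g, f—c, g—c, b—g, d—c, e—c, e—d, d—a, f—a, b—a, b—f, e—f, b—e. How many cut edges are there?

0

The edges on the cycle b-e-d-c-f-b are not bridges since each lies on that cycle.
Every edge lies on some cycle, so there are no bridges.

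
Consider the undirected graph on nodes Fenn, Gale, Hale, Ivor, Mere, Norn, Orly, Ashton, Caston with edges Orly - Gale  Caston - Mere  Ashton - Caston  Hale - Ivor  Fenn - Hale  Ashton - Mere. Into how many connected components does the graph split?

4

Norn is isolated — a component by itself.
Starting from Gale we can reach Gale, Orly. That is one component of size 2.
Starting from Fenn we can reach Fenn, Hale, Ivor. That is one component of size 3.
Starting from Mere we can reach Mere, Ashton, Caston. That is one component of size 3.
Total: 4 components.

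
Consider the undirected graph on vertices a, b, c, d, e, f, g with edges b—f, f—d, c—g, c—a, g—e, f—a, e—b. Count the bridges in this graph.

The edges on the cycle c-g-e-b-f-a-c are not bridges since each lies on that cycle.
But removing f—d disconnects f from d — this is a bridge.

1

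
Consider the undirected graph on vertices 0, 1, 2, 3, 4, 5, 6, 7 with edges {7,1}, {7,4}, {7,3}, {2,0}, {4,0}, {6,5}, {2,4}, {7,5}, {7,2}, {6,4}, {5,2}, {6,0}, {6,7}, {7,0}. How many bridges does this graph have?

The edges on the cycle 7-5-2-4-7 are not bridges since each lies on that cycle.
But removing 7 - 1 disconnects 7 from 1; removing 7 - 3 disconnects 7 from 3 — these are bridges.
That makes 2 bridges.

2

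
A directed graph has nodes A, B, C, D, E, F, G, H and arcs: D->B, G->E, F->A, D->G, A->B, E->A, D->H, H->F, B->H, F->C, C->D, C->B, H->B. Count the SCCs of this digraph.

1

{A, B, C, D, E, F, G, H} are all mutually reachable — one SCC of size 8.
That gives 1 strongly connected component.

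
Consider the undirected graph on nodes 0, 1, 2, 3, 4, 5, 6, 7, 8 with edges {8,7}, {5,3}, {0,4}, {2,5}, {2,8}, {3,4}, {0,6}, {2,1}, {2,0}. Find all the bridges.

0-6, 1-2, 2-8, 7-8

The edges on the cycle 2-0-4-3-5-2 are not bridges since each lies on that cycle.
But removing 8-2 disconnects 8 from 2; removing 7-8 disconnects 7 from 8; removing 0-6 disconnects 0 from 6; removing 1-2 disconnects 1 from 2 — these are bridges.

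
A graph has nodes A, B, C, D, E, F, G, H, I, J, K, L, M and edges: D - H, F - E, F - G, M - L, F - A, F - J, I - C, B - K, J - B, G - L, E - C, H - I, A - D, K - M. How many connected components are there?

1

Starting from A we can reach A, B, C, D, E, F, G, H, I, J, K, L, M. That is one component of size 13.
Total: 1 component.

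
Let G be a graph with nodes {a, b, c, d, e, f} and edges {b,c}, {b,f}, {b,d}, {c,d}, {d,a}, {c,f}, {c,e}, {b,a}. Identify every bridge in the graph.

c-e

The edges on the cycle b-c-d-b are not bridges since each lies on that cycle.
But removing e-c disconnects e from c — this is a bridge.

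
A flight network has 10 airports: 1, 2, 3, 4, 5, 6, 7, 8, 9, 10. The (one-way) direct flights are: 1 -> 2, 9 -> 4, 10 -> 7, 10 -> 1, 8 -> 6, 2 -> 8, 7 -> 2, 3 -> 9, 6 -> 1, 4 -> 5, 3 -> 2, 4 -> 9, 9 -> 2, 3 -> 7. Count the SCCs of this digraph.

6

{1, 2, 6, 8} are all mutually reachable — one SCC of size 4.
{4, 9} are all mutually reachable — one SCC of size 2.
{7} is an SCC by itself.
{3} is an SCC by itself.
{5} is an SCC by itself.
(and 1 more singleton SCC)
That gives 6 strongly connected components.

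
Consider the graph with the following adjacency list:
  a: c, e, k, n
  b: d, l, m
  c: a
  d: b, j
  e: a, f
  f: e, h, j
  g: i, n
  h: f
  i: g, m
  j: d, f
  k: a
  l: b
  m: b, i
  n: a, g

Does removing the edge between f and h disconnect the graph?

Removing f-h leaves no path between f and h: the component count goes from 1 to 2. So it is a bridge.

Yes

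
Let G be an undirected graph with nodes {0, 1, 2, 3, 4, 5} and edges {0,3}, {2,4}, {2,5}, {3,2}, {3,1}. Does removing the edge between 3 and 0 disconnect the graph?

Yes

Removing 3-0 leaves no path between 3 and 0: the component count goes from 1 to 2. So it is a bridge.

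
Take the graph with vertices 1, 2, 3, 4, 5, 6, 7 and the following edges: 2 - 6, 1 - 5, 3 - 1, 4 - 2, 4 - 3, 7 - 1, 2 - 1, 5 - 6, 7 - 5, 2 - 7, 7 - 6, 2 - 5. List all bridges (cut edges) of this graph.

The edges on the cycle 7-5-6-7 are not bridges since each lies on that cycle.
Every edge lies on some cycle, so there are no bridges.

none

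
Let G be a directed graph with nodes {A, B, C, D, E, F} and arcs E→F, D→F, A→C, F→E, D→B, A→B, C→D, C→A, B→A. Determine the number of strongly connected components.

2

{A, B, C, D} are all mutually reachable — one SCC of size 4.
{E, F} are all mutually reachable — one SCC of size 2.
That gives 2 strongly connected components.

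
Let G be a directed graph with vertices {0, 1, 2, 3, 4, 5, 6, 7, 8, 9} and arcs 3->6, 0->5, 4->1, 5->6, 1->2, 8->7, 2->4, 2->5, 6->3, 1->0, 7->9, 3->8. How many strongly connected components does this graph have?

7

{1, 2, 4} are all mutually reachable — one SCC of size 3.
{3, 6} are all mutually reachable — one SCC of size 2.
{7} is an SCC by itself.
{8} is an SCC by itself.
{9} is an SCC by itself.
(and 2 more singleton SCCs)
That gives 7 strongly connected components.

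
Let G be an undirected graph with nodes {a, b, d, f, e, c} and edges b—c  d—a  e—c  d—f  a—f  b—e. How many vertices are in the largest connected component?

Starting from a we can reach a, d, f. That is one component of size 3.
Starting from b we can reach b, c, e. That is one component of size 3.
The largest has 3 vertices.

3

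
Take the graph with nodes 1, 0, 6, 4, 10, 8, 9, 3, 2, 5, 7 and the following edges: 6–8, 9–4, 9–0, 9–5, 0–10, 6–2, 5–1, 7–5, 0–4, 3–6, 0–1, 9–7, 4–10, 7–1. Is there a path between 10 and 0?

From 10 we can reach 0, 1, 4, 5, 7, 9, 10, which includes 0.

Yes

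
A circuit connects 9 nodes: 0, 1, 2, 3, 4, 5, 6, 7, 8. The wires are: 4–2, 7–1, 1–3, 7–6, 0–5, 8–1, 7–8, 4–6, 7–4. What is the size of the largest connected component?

Starting from 0 we can reach 0, 5. That is one component of size 2.
Starting from 1 we can reach 1, 2, 3, 4, 6, 7, 8. That is one component of size 7.
The largest has 7 vertices.

7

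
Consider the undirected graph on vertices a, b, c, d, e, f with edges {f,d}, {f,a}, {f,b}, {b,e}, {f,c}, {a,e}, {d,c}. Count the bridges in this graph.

0

The edges on the cycle f-d-c-f are not bridges since each lies on that cycle.
Every edge lies on some cycle, so there are no bridges.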